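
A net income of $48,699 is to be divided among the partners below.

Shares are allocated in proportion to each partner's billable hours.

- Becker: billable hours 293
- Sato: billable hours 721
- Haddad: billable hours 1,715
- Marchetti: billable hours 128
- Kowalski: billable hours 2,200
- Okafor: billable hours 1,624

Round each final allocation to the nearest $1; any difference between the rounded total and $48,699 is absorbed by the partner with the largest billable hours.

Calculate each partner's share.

Becker: $2,136 · Sato: $5,255 · Haddad: $12,501 · Marchetti: $933 · Kowalski: $16,036 · Okafor: $11,838

Combined billable hours = 293 + 721 + 1,715 + 128 + 2,200 + 1,624 = 6,681.
Unrounded shares: Becker 2,135.73; Sato 5,255.498; Haddad 12,500.94; Marchetti 933.01; Kowalski 16,036.19; Okafor 11,837.63.
After rounding ($1): Becker $2,136; Sato $5,255; Haddad $12,501; Marchetti $933; Kowalski $16,036; Okafor $11,838. Sum = $48,699.
No rounding difference to absorb.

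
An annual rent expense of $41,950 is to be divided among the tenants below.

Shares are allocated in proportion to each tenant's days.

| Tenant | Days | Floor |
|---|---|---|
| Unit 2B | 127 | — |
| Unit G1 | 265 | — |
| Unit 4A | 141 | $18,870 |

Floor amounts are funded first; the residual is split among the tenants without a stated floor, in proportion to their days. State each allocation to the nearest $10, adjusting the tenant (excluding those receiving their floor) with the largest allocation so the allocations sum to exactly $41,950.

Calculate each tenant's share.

Unit 2B: $7,480 | Unit G1: $15,600 | Unit 4A: $18,870

Fund the minimums — Unit 4A $18,870. Residual $23,080.
Residual split over remaining days 392: Unit 2B 7,477.45 → $7,480; Unit G1 15,602.55 → $15,600.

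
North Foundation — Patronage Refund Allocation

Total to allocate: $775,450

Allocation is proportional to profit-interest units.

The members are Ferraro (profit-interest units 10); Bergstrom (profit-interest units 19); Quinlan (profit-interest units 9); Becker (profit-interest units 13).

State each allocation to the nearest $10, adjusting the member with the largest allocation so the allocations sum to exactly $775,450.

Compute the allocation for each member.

Profit-interest units total: 51.
Raw shares: Ferraro 10/51 × $775,450 = 152,049.02; Bergstrom 19/51 × $775,450 = 288,893.14; Quinlan 9/51 × $775,450 = 136,844.12; Becker 13/51 × $775,450 = 197,663.73.
Rounded to nearest $10: Ferraro $152,050; Bergstrom $288,890; Quinlan $136,840; Becker $197,660. Sum = $775,440.
Difference $775,450 − $775,440 = +$10 applied to largest allocation (Bergstrom): Bergstrom becomes $288,900.

Ferraro: $152,050; Bergstrom: $288,900; Quinlan: $136,840; Becker: $197,660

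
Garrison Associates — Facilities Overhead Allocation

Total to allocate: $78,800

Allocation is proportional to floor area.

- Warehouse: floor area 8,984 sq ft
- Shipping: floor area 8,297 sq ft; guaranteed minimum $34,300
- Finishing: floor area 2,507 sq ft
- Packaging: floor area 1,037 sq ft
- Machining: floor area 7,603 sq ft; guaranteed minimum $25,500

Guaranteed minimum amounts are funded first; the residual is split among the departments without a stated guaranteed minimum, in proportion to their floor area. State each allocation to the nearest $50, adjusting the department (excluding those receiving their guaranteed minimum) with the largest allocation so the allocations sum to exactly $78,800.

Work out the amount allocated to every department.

Guaranteed amounts: Shipping $34,300; Machining $25,500. Residual $19,000.
Residual split over remaining floor area 12,528: Warehouse 13,625.16 → $13,650; Finishing 3,802.12 → $3,800; Packaging 1,572.72 → $1,550.

Warehouse: $13,650 · Shipping: $34,300 · Finishing: $3,800 · Packaging: $1,550 · Machining: $25,500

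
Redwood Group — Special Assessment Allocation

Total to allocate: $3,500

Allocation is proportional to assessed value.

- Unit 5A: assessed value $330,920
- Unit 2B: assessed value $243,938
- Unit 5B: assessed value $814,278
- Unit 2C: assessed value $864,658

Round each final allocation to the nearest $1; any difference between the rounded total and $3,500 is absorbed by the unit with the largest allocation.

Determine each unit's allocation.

Total assessed value = 2,253,794.
Raw shares: Unit 5A 330,920/2,253,794 × $3,500 = 513.90; Unit 2B 243,938/2,253,794 × $3,500 = 378.82; Unit 5B 814,278/2,253,794 × $3,500 = 1,264.52; Unit 2C 864,658/2,253,794 × $3,500 = 1,342.76.
At nearest $1: Unit 5A $514; Unit 2B $379; Unit 5B $1,265; Unit 2C $1,343. Sum = $3,501.
Difference $3,500 − $3,501 = −$1 applied to largest allocation (Unit 2C): Unit 2C becomes $1,342.

Unit 5A: $514 | Unit 2B: $379 | Unit 5B: $1,265 | Unit 2C: $1,342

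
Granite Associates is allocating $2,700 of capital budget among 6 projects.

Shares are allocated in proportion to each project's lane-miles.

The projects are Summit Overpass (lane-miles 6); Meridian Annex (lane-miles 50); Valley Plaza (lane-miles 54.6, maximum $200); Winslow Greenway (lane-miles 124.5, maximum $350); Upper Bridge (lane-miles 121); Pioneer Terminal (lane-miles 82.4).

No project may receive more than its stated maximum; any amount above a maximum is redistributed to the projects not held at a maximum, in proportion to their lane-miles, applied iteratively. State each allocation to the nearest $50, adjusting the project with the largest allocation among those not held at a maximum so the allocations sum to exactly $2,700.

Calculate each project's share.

Summit Overpass: $50 · Meridian Annex: $400 · Valley Plaza: $200 · Winslow Greenway: $350 · Upper Bridge: $1,000 · Pioneer Terminal: $700

Sum of lane-miles: 438.5.
Proportional shares (ignoring caps): Summit Overpass 36.94; Meridian Annex 307.87; Valley Plaza 336.19; Winslow Greenway 766.59; Upper Bridge 745.04; Pioneer Terminal 507.37.
Held at cap: Valley Plaza ($200), Winslow Greenway ($350); residual $2,150 reallocated over remaining lane-miles 259.4.
Shares after redistribution: Summit Overpass 49.73 → $50; Meridian Annex 414.42 → $400; Upper Bridge 1,002.89 → $1,000; Pioneer Terminal 682.96 → $700.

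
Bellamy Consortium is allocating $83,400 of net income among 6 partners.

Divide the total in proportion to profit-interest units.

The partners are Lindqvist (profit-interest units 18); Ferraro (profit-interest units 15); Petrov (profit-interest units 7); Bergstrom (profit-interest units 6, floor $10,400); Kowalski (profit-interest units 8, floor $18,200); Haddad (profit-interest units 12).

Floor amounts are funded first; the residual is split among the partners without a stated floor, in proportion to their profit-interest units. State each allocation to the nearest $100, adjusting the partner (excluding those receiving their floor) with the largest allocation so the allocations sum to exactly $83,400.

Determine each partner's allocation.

Fund the minimums — Bergstrom $10,400; Kowalski $18,200. Balance $54,800.
Balance split over remaining profit-interest units 52: Lindqvist 18,969.23 → $19,000; Ferraro 15,807.69 → $15,800; Petrov 7,376.92 → $7,400; Haddad 12,646.15 → $12,600.

Lindqvist: $19,000; Ferraro: $15,800; Petrov: $7,400; Bergstrom: $10,400; Kowalski: $18,200; Haddad: $12,600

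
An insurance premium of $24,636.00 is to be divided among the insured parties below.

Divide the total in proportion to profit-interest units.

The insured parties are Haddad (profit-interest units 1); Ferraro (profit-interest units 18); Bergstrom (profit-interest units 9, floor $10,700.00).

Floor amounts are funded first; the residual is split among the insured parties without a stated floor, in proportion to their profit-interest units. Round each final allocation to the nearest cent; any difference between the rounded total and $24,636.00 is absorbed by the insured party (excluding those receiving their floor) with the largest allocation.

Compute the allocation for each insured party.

Fund the minimums — Bergstrom $10,700.00. Remaining pool $13,936.00.
Remaining pool split over remaining profit-interest units 19: Haddad 733.4737 → $733.47; Ferraro 13,202.5263 → $13,202.53.

Haddad: $733.47 · Ferraro: $13,202.53 · Bergstrom: $10,700.00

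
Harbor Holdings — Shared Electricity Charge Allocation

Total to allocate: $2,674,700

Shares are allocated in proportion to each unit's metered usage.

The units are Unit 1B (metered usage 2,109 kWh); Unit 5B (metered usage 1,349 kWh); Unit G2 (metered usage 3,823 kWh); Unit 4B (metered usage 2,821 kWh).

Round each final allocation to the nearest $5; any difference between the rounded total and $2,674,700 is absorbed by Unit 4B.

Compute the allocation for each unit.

Unit 1B: $558,400 | Unit 5B: $357,175 | Unit G2: $1,012,215 | Unit 4B: $746,910

Combined metered usage = 10,102.
Proportional shares: Unit 1B 2,109/10,102 × $2,674,700 = 558,398.56; Unit 5B 1,349/10,102 × $2,674,700 = 357,173.86; Unit G2 3,823/10,102 × $2,674,700 = 1,012,213.24; Unit 4B 2,821/10,102 × $2,674,700 = 746,914.34.
After rounding ($5): Unit 1B $558,400; Unit 5B $357,175; Unit G2 $1,012,215; Unit 4B $746,915. Sum = $2,674,705.
Difference $2,674,700 − $2,674,705 = −$5 applied to Unit 4B: Unit 4B becomes $746,910.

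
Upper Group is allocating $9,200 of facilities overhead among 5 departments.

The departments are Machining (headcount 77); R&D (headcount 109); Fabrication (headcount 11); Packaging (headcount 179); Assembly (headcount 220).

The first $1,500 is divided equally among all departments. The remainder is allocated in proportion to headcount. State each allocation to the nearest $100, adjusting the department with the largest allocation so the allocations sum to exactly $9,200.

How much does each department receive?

First tranche $1,500 split equally: $300 each.
Remainder $7,700 by headcount (total 596): Machining 994.80 → $1,000; R&D 1,408.22 → $1,400; Fabrication 142.11 → $100; Packaging 2,312.58 → $2,300; Assembly 2,842.28 → $2,800.
Rounding difference +$100 on remainder applied to Assembly.
Totals: Machining $300 + $1,000 = $1,300; R&D $300 + $1,400 = $1,700; Fabrication $300 + $100 = $400; Packaging $300 + $2,300 = $2,600; Assembly $300 + $2,900 = $3,200.

Machining: $1,300 · R&D: $1,700 · Fabrication: $400 · Packaging: $2,600 · Assembly: $3,200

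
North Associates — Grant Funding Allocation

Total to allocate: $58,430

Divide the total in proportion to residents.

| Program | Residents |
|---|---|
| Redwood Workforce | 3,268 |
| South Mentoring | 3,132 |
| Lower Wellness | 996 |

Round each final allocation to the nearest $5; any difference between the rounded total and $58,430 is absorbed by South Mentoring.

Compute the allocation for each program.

Redwood Workforce: $25,820; South Mentoring: $24,740; Lower Wellness: $7,870

Residents total: 7,396.
Raw shares: Redwood Workforce 3,268/7,396 × $58,430 = 25,817.91; South Mentoring 3,132/7,396 × $58,430 = 24,743.48; Lower Wellness 996/7,396 × $58,430 = 7,868.62.
Rounded to nearest $5: Redwood Workforce $25,820; South Mentoring $24,745; Lower Wellness $7,870. Sum = $58,435.
Difference $58,430 − $58,435 = −$5 applied to South Mentoring: South Mentoring becomes $24,740.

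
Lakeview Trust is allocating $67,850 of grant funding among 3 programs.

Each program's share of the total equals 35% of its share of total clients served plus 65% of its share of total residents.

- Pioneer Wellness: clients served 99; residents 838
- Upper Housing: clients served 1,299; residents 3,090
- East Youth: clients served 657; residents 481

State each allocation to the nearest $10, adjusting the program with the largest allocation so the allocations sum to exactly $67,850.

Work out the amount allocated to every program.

Pioneer Wellness: $9,530 | Upper Housing: $45,920 | East Youth: $12,400

Clients served total 2,055; residents total 4,409.
Blended shares (35% clients served + 65% residents): Pioneer Wellness 0.1404; Upper Housing 0.6768; East Youth 0.1828.
Unrounded shares: Pioneer Wellness 9,526.42; Upper Housing 45,919.95; East Youth 12,403.63.
After rounding ($10): Pioneer Wellness $9,530; Upper Housing $45,920; East Youth $12,400. Sum = $67,850.
No rounding difference to absorb.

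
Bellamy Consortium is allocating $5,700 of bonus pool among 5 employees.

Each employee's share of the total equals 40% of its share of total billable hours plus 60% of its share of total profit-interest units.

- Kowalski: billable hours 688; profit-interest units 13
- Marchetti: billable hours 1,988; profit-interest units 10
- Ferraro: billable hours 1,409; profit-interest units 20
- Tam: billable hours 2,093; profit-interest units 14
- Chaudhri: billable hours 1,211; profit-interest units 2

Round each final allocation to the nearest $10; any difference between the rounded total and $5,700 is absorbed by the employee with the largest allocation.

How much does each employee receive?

Kowalski: $970; Marchetti: $1,190; Ferraro: $1,590; Tam: $1,460; Chaudhri: $490

Billable hours total 7,389; profit-interest units total 59.
Blended shares (40% billable hours + 60% profit-interest units): Kowalski 0.1694; Marchetti 0.2093; Ferraro 0.2797; Tam 0.2557; Chaudhri 0.0859.
Proportional shares: Kowalski 965.85; Marchetti 1,193.09; Ferraro 1,594.09; Tam 1,457.36; Chaudhri 489.61.
Rounded to nearest $10: Kowalski $970; Marchetti $1,190; Ferraro $1,590; Tam $1,460; Chaudhri $490. Sum = $5,700.
No rounding difference to absorb.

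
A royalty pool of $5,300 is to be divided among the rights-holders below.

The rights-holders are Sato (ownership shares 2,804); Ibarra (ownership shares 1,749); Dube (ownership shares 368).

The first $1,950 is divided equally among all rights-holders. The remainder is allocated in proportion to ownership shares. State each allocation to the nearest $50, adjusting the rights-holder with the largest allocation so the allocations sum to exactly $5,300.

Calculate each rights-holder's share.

Sato: $2,550 · Ibarra: $1,850 · Dube: $900

$1,950 shared equally gives $650 per rights-holder.
Remainder $3,350 by ownership shares (total 4,921): Sato 1,908.84 → $1,900; Ibarra 1,190.64 → $1,200; Dube 250.52 → $250.
Totals: Sato $650 + $1,900 = $2,550; Ibarra $650 + $1,200 = $1,850; Dube $650 + $250 = $900.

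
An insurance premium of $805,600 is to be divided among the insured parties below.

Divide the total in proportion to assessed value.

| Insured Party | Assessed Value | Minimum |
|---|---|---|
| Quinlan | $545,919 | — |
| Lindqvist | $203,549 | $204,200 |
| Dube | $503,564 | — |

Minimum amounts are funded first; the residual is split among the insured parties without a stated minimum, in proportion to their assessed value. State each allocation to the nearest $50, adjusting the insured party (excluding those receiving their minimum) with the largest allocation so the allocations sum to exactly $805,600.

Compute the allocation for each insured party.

Quinlan: $312,850 · Lindqvist: $204,200 · Dube: $288,550

Minimums first: Lindqvist $204,200. Residual $601,400.
Residual split over remaining assessed value 1,049,483: Quinlan 312,835.64 → $312,850; Dube 288,564.36 → $288,550.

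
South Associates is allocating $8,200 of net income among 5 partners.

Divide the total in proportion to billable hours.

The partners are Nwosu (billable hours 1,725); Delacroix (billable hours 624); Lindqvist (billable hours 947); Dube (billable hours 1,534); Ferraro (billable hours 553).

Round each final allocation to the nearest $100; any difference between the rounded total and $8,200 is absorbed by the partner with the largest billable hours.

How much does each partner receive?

Nwosu: $2,700 | Delacroix: $1,000 | Lindqvist: $1,400 | Dube: $2,300 | Ferraro: $800

Sum of billable hours: 5,383.
Unrounded shares: Nwosu 1,725/5,383 × $8,200 = 2,627.72; Delacroix 624/5,383 × $8,200 = 950.55; Lindqvist 947/5,383 × $8,200 = 1,442.58; Dube 1,534/5,383 × $8,200 = 2,336.76; Ferraro 553/5,383 × $8,200 = 842.39.
After rounding ($100): Nwosu $2,600; Delacroix $1,000; Lindqvist $1,400; Dube $2,300; Ferraro $800. Sum = $8,100.
Difference $8,200 − $8,100 = +$100 applied to largest billable hours (Nwosu): Nwosu becomes $2,700.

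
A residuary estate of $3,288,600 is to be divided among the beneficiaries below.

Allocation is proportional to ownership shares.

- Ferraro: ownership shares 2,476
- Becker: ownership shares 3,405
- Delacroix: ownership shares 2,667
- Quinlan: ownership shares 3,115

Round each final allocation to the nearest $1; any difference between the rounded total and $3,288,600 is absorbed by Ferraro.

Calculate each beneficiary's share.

Ferraro: $698,155 | Becker: $960,103 | Delacroix: $752,010 | Quinlan: $878,332

Ownership shares total: 11,663.
Raw shares: Ferraro 2,476/11,663 × $3,288,600 = 698,154.30; Becker 3,405/11,663 × $3,288,600 = 960,103.15; Delacroix 2,667/11,663 × $3,288,600 = 752,010.31; Quinlan 3,115/11,663 × $3,288,600 = 878,332.25.
Rounded to nearest $1: Ferraro $698,154; Becker $960,103; Delacroix $752,010; Quinlan $878,332. Sum = $3,288,599.
Difference $3,288,600 − $3,288,599 = +$1 applied to Ferraro: Ferraro becomes $698,155.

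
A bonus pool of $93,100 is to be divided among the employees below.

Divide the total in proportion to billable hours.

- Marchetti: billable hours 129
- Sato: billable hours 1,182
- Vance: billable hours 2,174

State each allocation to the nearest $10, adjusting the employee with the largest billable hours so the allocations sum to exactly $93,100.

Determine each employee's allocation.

Marchetti: $3,450; Sato: $31,580; Vance: $58,070

Total billable hours = 129 + 1,182 + 2,174 = 3,485.
Pro-rata amounts: Marchetti 3,446.17; Sato 31,576.53; Vance 58,077.30.
After rounding ($10): Marchetti $3,450; Sato $31,580; Vance $58,080. Sum = $93,110.
Difference $93,100 − $93,110 = −$10 applied to largest billable hours (Vance): Vance becomes $58,070.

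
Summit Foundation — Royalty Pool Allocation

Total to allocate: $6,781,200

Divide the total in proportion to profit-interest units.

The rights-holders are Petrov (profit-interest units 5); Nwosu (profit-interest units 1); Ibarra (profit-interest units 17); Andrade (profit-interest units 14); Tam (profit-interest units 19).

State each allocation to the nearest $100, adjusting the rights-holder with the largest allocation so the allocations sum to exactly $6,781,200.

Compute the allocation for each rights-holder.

Profit-interest units total: 56.
Proportional shares: Petrov 5/56 × $6,781,200 = 605,464.29; Nwosu 1/56 × $6,781,200 = 121,092.86; Ibarra 17/56 × $6,781,200 = 2,058,578.57; Andrade 14/56 × $6,781,200 = 1,695,300.00; Tam 19/56 × $6,781,200 = 2,300,764.29.
After rounding ($100): Petrov $605,500; Nwosu $121,100; Ibarra $2,058,600; Andrade $1,695,300; Tam $2,300,800. Sum = $6,781,300.
Difference $6,781,200 − $6,781,300 = −$100 applied to largest allocation (Tam): Tam becomes $2,300,700.

Petrov: $605,500 | Nwosu: $121,100 | Ibarra: $2,058,600 | Andrade: $1,695,300 | Tam: $2,300,700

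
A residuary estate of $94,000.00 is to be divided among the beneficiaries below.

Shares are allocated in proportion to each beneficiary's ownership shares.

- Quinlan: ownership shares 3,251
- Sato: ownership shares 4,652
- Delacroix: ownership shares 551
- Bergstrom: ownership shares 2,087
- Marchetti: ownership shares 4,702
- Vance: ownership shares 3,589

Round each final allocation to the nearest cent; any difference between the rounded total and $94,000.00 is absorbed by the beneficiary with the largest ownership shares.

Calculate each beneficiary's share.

Quinlan: $16,227.38; Sato: $23,220.48; Delacroix: $2,750.32; Bergstrom: $10,417.27; Marchetti: $23,470.04; Vance: $17,914.51

Total ownership shares = 3,251 + 4,652 + 551 + 2,087 + 4,702 + 3,589 = 18,832.
Pro-rata amounts: Quinlan 16,227.3789; Sato 23,220.4758; Delacroix 2,750.3186; Bergstrom 10,417.2685; Marchetti 23,470.0510; Vance 17,914.5072.
After rounding (cent): Quinlan $16,227.38; Sato $23,220.48; Delacroix $2,750.32; Bergstrom $10,417.27; Marchetti $23,470.05; Vance $17,914.51. Sum = $94,000.01.
Difference $94,000.00 − $94,000.01 = −$0.01 applied to largest ownership shares (Marchetti): Marchetti becomes $23,470.04.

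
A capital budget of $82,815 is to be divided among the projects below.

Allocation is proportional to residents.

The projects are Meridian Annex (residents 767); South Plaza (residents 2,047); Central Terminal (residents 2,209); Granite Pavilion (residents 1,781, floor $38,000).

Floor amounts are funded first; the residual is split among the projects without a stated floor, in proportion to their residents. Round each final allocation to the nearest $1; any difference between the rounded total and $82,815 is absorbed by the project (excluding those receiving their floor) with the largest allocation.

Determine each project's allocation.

Minimums first: Granite Pavilion $38,000. Balance $44,815.
Balance split over remaining residents 5,023: Meridian Annex 6,843.14 → $6,843; South Plaza 18,263.25 → $18,263; Central Terminal 19,708.61 → $19,709.

Meridian Annex: $6,843 · South Plaza: $18,263 · Central Terminal: $19,709 · Granite Pavilion: $38,000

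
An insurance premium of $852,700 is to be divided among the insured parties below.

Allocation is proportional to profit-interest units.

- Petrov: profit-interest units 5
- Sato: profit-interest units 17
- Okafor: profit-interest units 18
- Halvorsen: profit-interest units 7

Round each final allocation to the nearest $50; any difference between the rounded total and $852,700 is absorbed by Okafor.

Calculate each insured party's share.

Profit-interest units total: 47.
Pro-rata amounts: Petrov 5/47 × $852,700 = 90,712.77; Sato 17/47 × $852,700 = 308,423.40; Okafor 18/47 × $852,700 = 326,565.96; Halvorsen 7/47 × $852,700 = 126,997.87.
Rounded to nearest $50: Petrov $90,700; Sato $308,400; Okafor $326,550; Halvorsen $127,000. Sum = $852,650.
Difference $852,700 − $852,650 = +$50 applied to Okafor: Okafor becomes $326,600.

Petrov: $90,700; Sato: $308,400; Okafor: $326,600; Halvorsen: $127,000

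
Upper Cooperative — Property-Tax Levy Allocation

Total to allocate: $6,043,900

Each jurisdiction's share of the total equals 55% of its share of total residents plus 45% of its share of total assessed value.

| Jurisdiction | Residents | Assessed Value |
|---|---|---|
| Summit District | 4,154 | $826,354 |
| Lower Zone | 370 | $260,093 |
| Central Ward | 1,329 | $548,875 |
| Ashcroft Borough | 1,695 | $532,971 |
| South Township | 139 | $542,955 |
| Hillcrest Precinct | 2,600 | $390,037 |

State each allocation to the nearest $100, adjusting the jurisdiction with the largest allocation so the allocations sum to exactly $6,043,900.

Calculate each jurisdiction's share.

Totals — residents 10,287, assessed value 3,101,285.
Combined weights (55% residents + 45% assessed value): Summit District 0.3420; Lower Zone 0.0575; Central Ward 0.1507; Ashcroft Borough 0.1680; South Township 0.0862; Hillcrest Precinct 0.1956.
Raw shares: Summit District 2,067,018.39; Lower Zone 347,657.46; Central Ward 910,804.20; Ashcroft Borough 1,015,126.13; South Township 521,075.45; Hillcrest Precinct 1,182,218.37.
After rounding ($100): Summit District $2,067,000; Lower Zone $347,700; Central Ward $910,800; Ashcroft Borough $1,015,100; South Township $521,100; Hillcrest Precinct $1,182,200. Sum = $6,043,900.
Sum already equals the total — no adjustment.

Summit District: $2,067,000 | Lower Zone: $347,700 | Central Ward: $910,800 | Ashcroft Borough: $1,015,100 | South Township: $521,100 | Hillcrest Precinct: $1,182,200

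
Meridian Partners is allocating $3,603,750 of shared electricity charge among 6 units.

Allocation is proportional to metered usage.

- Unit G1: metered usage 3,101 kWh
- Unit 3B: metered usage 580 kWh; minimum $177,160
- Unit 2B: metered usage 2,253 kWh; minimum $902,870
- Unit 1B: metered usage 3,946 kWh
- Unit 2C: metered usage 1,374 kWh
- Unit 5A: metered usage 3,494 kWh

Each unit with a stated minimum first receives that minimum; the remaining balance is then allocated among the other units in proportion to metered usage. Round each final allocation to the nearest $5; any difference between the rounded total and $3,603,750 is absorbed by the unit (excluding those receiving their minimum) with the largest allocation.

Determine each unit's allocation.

Guaranteed amounts: Unit 3B $177,160; Unit 2B $902,870. Remaining pool $2,523,720.
Remaining pool split over remaining metered usage 11,915: Unit G1 656,823.81 → $656,825; Unit 1B 835,803.54 → $835,805; Unit 2C 291,027.38 → $291,025; Unit 5A 740,065.27 → $740,065.

Unit G1: $656,825 | Unit 3B: $177,160 | Unit 2B: $902,870 | Unit 1B: $835,805 | Unit 2C: $291,025 | Unit 5A: $740,065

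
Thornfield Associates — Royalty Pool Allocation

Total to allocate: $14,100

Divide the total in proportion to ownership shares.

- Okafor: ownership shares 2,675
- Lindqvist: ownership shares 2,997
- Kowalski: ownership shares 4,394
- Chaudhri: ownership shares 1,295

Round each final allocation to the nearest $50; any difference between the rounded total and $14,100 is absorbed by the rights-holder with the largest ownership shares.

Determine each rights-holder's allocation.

Okafor: $3,300; Lindqvist: $3,700; Kowalski: $5,500; Chaudhri: $1,600

Total ownership shares = 2,675 + 2,997 + 4,394 + 1,295 = 11,361.
Raw shares: Okafor 3,319.91; Lindqvist 3,719.54; Kowalski 5,453.34; Chaudhri 1,607.21.
At nearest $50: Okafor $3,300; Lindqvist $3,700; Kowalski $5,450; Chaudhri $1,600. Sum = $14,050.
Difference $14,100 − $14,050 = +$50 applied to largest ownership shares (Kowalski): Kowalski becomes $5,500.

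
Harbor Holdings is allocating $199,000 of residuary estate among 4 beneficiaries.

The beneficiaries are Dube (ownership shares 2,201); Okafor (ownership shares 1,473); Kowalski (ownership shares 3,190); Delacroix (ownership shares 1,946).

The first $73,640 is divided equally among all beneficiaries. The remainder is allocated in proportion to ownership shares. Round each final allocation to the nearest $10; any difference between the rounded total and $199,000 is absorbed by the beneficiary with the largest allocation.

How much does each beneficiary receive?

First tranche $73,640 split equally: $18,410 each.
Remainder $125,360 by ownership shares (total 8,810): Dube 31,318.66 → $31,320; Okafor 20,959.74 → $20,960; Kowalski 45,391.42 → $45,390; Delacroix 27,690.19 → $27,690.
Totals: Dube $18,410 + $31,320 = $49,730; Okafor $18,410 + $20,960 = $39,370; Kowalski $18,410 + $45,390 = $63,800; Delacroix $18,410 + $27,690 = $46,100.

Dube: $49,730 · Okafor: $39,370 · Kowalski: $63,800 · Delacroix: $46,100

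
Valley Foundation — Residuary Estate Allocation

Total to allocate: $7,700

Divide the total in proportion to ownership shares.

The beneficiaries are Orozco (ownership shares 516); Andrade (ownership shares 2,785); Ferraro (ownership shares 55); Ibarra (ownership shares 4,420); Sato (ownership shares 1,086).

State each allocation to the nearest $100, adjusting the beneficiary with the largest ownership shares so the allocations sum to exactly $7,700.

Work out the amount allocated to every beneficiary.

Orozco: $400; Andrade: $2,400; Ferraro: $0; Ibarra: $4,000; Sato: $900

Total ownership shares = 8,862.
Unrounded shares: Orozco 516/8,862 × $7,700 = 448.34; Andrade 2,785/8,862 × $7,700 = 2,419.83; Ferraro 55/8,862 × $7,700 = 47.79; Ibarra 4,420/8,862 × $7,700 = 3,840.44; Sato 1,086/8,862 × $7,700 = 943.60.
At nearest $100: Orozco $400; Andrade $2,400; Ferraro $0; Ibarra $3,800; Sato $900. Sum = $7,500.
Difference $7,700 − $7,500 = +$200 applied to largest ownership shares (Ibarra): Ibarra becomes $4,000.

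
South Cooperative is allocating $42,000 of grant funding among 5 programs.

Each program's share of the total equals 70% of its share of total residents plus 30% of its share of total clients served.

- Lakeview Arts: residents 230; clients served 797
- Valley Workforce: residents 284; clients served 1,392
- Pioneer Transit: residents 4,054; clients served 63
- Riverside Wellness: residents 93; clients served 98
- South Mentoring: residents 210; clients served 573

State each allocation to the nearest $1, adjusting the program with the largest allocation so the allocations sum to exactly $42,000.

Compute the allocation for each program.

Lakeview Arts: $4,824 | Valley Workforce: $7,715 | Pioneer Transit: $24,740 | Riverside Wellness: $984 | South Mentoring: $3,737

Totals — residents 4,871, clients served 2,923.
Combined weights (70% residents + 30% clients served): Lakeview Arts 0.1149; Valley Workforce 0.1837; Pioneer Transit 0.5891; Riverside Wellness 0.0234; South Mentoring 0.0890.
Unrounded shares: Lakeview Arts 4,823.80; Valley Workforce 7,714.56; Pioneer Transit 24,740.39; Riverside Wellness 983.76; South Mentoring 3,737.498.
Rounded to nearest $1: Lakeview Arts $4,824; Valley Workforce $7,715; Pioneer Transit $24,740; Riverside Wellness $984; South Mentoring $3,737. Sum = $42,000.
No rounding difference to absorb.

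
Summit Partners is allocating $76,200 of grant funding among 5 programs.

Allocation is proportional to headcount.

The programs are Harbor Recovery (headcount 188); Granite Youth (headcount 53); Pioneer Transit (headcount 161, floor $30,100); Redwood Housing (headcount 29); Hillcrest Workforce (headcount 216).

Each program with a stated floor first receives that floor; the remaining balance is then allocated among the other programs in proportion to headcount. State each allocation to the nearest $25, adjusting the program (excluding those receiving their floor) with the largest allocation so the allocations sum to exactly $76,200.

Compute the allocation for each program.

Minimums first: Pioneer Transit $30,100. Remaining pool $46,100.
Remaining pool split over remaining headcount 486: Harbor Recovery 17,832.92 → $17,825; Granite Youth 5,027.37 → $5,025; Redwood Housing 2,750.82 → $2,750; Hillcrest Workforce 20,488.89 → $20,500.

Harbor Recovery: $17,825 | Granite Youth: $5,025 | Pioneer Transit: $30,100 | Redwood Housing: $2,750 | Hillcrest Workforce: $20,500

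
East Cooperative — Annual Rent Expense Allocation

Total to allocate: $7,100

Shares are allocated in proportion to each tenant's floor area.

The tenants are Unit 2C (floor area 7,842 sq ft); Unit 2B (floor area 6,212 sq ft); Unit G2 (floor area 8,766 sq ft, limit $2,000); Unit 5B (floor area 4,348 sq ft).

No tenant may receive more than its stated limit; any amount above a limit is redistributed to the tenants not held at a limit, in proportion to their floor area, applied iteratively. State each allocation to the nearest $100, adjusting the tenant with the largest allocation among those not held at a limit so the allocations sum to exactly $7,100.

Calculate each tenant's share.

Total floor area = 27,168.
Proportional shares (ignoring caps): Unit 2C 2,049.40; Unit 2B 1,623.42; Unit G2 2,290.88; Unit 5B 1,136.29.
Cap binds for Unit G2 ($2,000); residual $5,100 reallocated over remaining floor area 18,402.
Shares after redistribution: Unit 2C 2,173.36 → $2,200; Unit 2B 1,721.62 → $1,700; Unit 5B 1,205.02 → $1,200.

Unit 2C: $2,200 · Unit 2B: $1,700 · Unit G2: $2,000 · Unit 5B: $1,200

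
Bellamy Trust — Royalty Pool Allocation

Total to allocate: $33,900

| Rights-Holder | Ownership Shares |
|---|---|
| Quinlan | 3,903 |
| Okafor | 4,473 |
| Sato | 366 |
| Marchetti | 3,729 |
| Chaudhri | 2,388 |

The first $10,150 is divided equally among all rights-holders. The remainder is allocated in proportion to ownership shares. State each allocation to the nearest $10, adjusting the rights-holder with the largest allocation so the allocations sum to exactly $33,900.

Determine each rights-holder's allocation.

$10,150 shared equally gives $2,030 per rights-holder.
Remainder $23,750 by ownership shares (total 14,859): Quinlan 6,238.39 → $6,240; Okafor 7,149.45 → $7,150; Sato 584.999 → $580; Marchetti 5,960.28 → $5,960; Chaudhri 3,816.88 → $3,820.
Totals: Quinlan $2,030 + $6,240 = $8,270; Okafor $2,030 + $7,150 = $9,180; Sato $2,030 + $580 = $2,610; Marchetti $2,030 + $5,960 = $7,990; Chaudhri $2,030 + $3,820 = $5,850.

Quinlan: $8,270 | Okafor: $9,180 | Sato: $2,610 | Marchetti: $7,990 | Chaudhri: $5,850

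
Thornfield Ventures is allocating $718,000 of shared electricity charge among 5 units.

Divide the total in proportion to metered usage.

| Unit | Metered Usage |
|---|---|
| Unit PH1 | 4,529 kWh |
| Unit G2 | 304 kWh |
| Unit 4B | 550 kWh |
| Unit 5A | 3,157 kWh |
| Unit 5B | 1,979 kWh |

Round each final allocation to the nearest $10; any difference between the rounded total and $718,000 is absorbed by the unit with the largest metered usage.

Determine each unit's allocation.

Unit PH1: $309,140; Unit G2: $20,750; Unit 4B: $37,540; Unit 5A: $215,490; Unit 5B: $135,080

Sum of metered usage: 4,529 + 304 + 550 + 3,157 + 1,979 = 10,519.
Pro-rata amounts: Unit PH1 309,137.94; Unit G2 20,750.26; Unit 4B 37,541.59; Unit 5A 215,488.73; Unit 5B 135,081.47.
At nearest $10: Unit PH1 $309,140; Unit G2 $20,750; Unit 4B $37,540; Unit 5A $215,490; Unit 5B $135,080. Sum = $718,000.
No rounding difference to absorb.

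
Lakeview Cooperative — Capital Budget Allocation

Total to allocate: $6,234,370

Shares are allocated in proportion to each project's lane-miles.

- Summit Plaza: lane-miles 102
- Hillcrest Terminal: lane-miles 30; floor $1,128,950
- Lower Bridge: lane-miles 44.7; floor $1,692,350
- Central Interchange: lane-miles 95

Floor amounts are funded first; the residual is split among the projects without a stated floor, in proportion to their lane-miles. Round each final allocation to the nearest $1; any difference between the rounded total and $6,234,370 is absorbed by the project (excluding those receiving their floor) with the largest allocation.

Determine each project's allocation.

Summit Plaza: $1,767,173 | Hillcrest Terminal: $1,128,950 | Lower Bridge: $1,692,350 | Central Interchange: $1,645,897

Fund the minimums — Hillcrest Terminal $1,128,950; Lower Bridge $1,692,350. Residual $3,413,070.
Residual split over remaining lane-miles 197: Summit Plaza 1,767,173.30 → $1,767,173; Central Interchange 1,645,896.70 → $1,645,897.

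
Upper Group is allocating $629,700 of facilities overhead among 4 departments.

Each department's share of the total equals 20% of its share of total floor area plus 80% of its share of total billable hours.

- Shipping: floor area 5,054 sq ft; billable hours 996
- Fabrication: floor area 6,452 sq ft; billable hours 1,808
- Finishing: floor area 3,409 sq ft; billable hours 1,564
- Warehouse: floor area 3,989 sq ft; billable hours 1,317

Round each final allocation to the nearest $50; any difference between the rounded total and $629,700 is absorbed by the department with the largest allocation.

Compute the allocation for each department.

Shipping: $121,950 | Fabrication: $203,150 | Finishing: $161,300 | Warehouse: $143,300

Floor area total 18,904; billable hours total 5,685.
Combined weights (20% floor area + 80% billable hours): Shipping 0.1936; Fabrication 0.3227; Finishing 0.2562; Warehouse 0.2275.
Pro-rata amounts: Shipping 121,927.85; Fabrication 203,194.50; Finishing 161,300.42; Warehouse 143,277.23.
After rounding ($50): Shipping $121,950; Fabrication $203,200; Finishing $161,300; Warehouse $143,300. Sum = $629,750.
Difference $629,700 − $629,750 = −$50 applied to largest allocation (Fabrication): Fabrication becomes $203,150.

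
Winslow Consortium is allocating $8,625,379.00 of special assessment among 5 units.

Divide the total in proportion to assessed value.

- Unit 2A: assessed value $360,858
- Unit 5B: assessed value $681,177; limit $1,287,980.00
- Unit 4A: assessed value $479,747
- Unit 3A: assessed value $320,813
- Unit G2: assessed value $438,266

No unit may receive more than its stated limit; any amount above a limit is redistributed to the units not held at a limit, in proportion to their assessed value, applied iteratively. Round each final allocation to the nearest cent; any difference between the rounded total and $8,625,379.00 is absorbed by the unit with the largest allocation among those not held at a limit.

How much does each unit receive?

Sum of assessed value: 2,280,861.
Proportional shares (ignoring caps): Unit 2A 1,364,632.4854; Unit 5B 2,575,961.3545; Unit 4A 1,814,227.0393; Unit 3A 1,213,196.9958; Unit G2 1,657,361.1249.
Cap binds for Unit 5B ($1,287,980.00); balance $7,337,399.00 reallocated over remaining assessed value 1,599,684.
Remaining shares: Unit 2A 1,655,176.3525 → $1,655,176.35; Unit 4A 2,200,494.0714 → $2,200,494.07; Unit 3A 1,471,498.7369 → $1,471,498.74; Unit G2 2,010,229.8392 → $2,010,229.84.

Unit 2A: $1,655,176.35 | Unit 5B: $1,287,980.00 | Unit 4A: $2,200,494.07 | Unit 3A: $1,471,498.74 | Unit G2: $2,010,229.84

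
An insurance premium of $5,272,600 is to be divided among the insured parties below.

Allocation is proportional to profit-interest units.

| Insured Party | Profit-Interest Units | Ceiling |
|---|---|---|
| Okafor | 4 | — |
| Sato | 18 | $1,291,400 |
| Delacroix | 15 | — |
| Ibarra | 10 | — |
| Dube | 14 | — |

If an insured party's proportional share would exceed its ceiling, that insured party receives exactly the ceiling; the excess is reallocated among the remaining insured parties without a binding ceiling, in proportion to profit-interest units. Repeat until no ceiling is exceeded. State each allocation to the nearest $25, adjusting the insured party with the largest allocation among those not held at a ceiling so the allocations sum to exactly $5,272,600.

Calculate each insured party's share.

Okafor: $370,350 | Sato: $1,291,400 | Delacroix: $1,388,800 | Ibarra: $925,850 | Dube: $1,296,200

Total profit-interest units = 61.
Pro-rata shares before constraints: Okafor 345,744.26; Sato 1,555,849.18; Delacroix 1,296,540.98; Ibarra 864,360.66; Dube 1,210,104.92.
Cap binds for Sato ($1,291,400); balance $3,981,200 reallocated over remaining profit-interest units 43.
Remaining shares: Okafor 370,344.19 → $370,350; Delacroix 1,388,790.70 → $1,388,800; Ibarra 925,860.47 → $925,850; Dube 1,296,204.65 → $1,296,200.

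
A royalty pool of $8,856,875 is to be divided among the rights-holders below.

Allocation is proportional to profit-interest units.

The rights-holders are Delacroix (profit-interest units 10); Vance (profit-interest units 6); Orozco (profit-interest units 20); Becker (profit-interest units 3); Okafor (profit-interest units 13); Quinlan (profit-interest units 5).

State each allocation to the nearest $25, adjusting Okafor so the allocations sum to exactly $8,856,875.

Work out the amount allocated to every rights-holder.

Sum of profit-interest units: 57.
Pro-rata amounts: Delacroix 10/57 × $8,856,875 = 1,553,837.72; Vance 6/57 × $8,856,875 = 932,302.63; Orozco 20/57 × $8,856,875 = 3,107,675.44; Becker 3/57 × $8,856,875 = 466,151.32; Okafor 13/57 × $8,856,875 = 2,019,989.04; Quinlan 5/57 × $8,856,875 = 776,918.86.
At nearest $25: Delacroix $1,553,850; Vance $932,300; Orozco $3,107,675; Becker $466,150; Okafor $2,020,000; Quinlan $776,925. Sum = $8,856,900.
Difference $8,856,875 − $8,856,900 = −$25 applied to Okafor: Okafor becomes $2,019,975.

Delacroix: $1,553,850; Vance: $932,300; Orozco: $3,107,675; Becker: $466,150; Okafor: $2,019,975; Quinlan: $776,925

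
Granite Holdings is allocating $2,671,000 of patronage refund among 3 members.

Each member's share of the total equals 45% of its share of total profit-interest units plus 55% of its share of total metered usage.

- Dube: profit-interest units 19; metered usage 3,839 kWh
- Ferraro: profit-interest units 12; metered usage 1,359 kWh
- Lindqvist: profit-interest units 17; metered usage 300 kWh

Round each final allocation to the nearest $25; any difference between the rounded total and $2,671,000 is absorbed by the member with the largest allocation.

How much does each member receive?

Profit-interest units total 48; metered usage total 5,498.
Combined weights (45% profit-interest units + 55% metered usage): Dube 0.5622; Ferraro 0.2484; Lindqvist 0.1894.
Pro-rata amounts: Dube 1,501,541.78; Ferraro 663,608.44; Lindqvist 505,849.77.
At nearest $25: Dube $1,501,550; Ferraro $663,600; Lindqvist $505,850. Sum = $2,671,000.
No rounding difference to absorb.

Dube: $1,501,550 | Ferraro: $663,600 | Lindqvist: $505,850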